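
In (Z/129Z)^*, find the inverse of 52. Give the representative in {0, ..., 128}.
52^(−1) ≡ 67 (mod 129)

Apply the extended Euclidean algorithm to (129, 52), tracking rows (r, s, t) with s·129 + t·52 = r. Each division r_prev = q·r_cur + r_new produces the new row as (previous row) − q·(current row):
  row A: (129, 1, 0)   [1·129 + 0·52 = 129]
  row B: (52, 0, 1)   [0·129 + 1·52 = 52]
  129 = 2·52 + 25   → row C = row A − 2·row B = (25, 1, −2)   [check: 1·129 − 2·52 = 25]
  52 = 2·25 + 2   → row D = row B − 2·row C = (2, −2, 5)   [check: −2·129 + 5·52 = 2]
  25 = 12·2 + 1   → row E = row C − 12·row D = (1, 25, −62)   [check: 25·129 − 62·52 = 1]
  2 = 2·1 + 0   → remainder 0, stop. gcd = 1 (last nonzero row E).
The gcd is 1, so 52 is invertible mod 129. The last nonzero row gives 25·129 − 62·52 = 1, so t = −62. So 52^(−1) ≡ −62 ≡ 67 (mod 129). Verify: 52 · 67 = 3484 ≡ 1 (mod 129). ✓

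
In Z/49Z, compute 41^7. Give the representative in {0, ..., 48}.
48

Use repeated squaring. Binary(7) = 111. Walk through the bits of the exponent 7 left-to-right: at each bit after the leading one, square the running value, then multiply by 41 if the bit is 1 (always reducing mod 49):
  bit 1 = 1 (leading): start with 41.
  bit 2 = 1: square 41^2 = 1681 ≡ 15; bit is 1, so multiply 15·41 = 615 ≡ 27 (mod 49).
  bit 3 = 1: square 27^2 = 729 ≡ 43; bit is 1, so multiply 43·41 = 1763 ≡ 48 (mod 49).
Final value: 41^7 ≡ 48 (mod 49).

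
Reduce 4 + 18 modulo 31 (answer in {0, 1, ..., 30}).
Both summands are already reduced mod 31. 4 + 18 = 22; 22 = 0·31 + 22, so (4 + 18) mod 31 = 22.

Final answer: 22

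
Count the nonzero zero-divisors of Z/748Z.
Z/748Z has 427 nonzero zero-divisors

In Z/748Z each nonzero element is either a unit (gcd with 748 is 1) or a zero-divisor (gcd > 1). The number of units is φ(748): factorise 748 = 2^2 · 11 · 17, so φ(748) = (2^2 − 2^1) · (11 − 1) · (17 − 1) = 2 · 10 · 16 = 320. The nonzero elements number 748 − 1 = 747. Hence the nonzero zero-divisors number 747 − 320 = 427.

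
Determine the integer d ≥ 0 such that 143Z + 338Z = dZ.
(143, 338) = (13); d = 13

In the PID Z, (a, b) is generated by gcd(a, b). Compute gcd(338, 143) with the extended Euclidean algorithm, tracking rows (r, s, t) with s·338 + t·143 = r:
  row A: (338, 1, 0)   [1·338 + 0·143 = 338]
  row B: (143, 0, 1)   [0·338 + 1·143 = 143]
  338 = 2·143 + 52   → row C = row A − 2·row B = (52, 1, −2)   [check: 1·338 − 2·143 = 52]
  143 = 2·52 + 39   → row D = row B − 2·row C = (39, −2, 5)   [check: −2·338 + 5·143 = 39]
  52 = 1·39 + 13   → row E = row C − 1·row D = (13, 3, −7)   [check: 3·338 − 7·143 = 13]
  39 = 3·13 + 0   → remainder 0, stop. gcd = 13 (last nonzero row E).
So gcd(143, 338) = 13, with Bézout identity 3·338 − 7·143 = 13. Containment (⊇): the Bézout identity exhibits 13 as an element of (143, 338), giving (13) ⊆ (143, 338). Containment (⊆): since 13 | 143 and 13 | 338 (143 = 13·11, 338 = 13·26), every Z-linear combination of 143 and 338 is divisible by 13, so (143, 338) ⊆ (13). Therefore (143, 338) = (13), d = 13.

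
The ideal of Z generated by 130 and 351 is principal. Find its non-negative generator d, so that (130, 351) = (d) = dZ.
(130, 351) = (13); d = 13

In the PID Z, (a, b) is generated by gcd(a, b). Compute gcd(351, 130) with the extended Euclidean algorithm, tracking rows (r, s, t) with s·351 + t·130 = r:
  row A: (351, 1, 0)   [1·351 + 0·130 = 351]
  row B: (130, 0, 1)   [0·351 + 1·130 = 130]
  351 = 2·130 + 91   → row C = row A − 2·row B = (91, 1, −2)   [check: 1·351 − 2·130 = 91]
  130 = 1·91 + 39   → row D = row B − 1·row C = (39, −1, 3)   [check: −1·351 + 3·130 = 39]
  91 = 2·39 + 13   → row E = row C − 2·row D = (13, 3, −8)   [check: 3·351 − 8·130 = 13]
  39 = 3·13 + 0   → remainder 0, stop. gcd = 13 (last nonzero row E).
So gcd(130, 351) = 13, with Bézout identity 3·351 − 8·130 = 13. Containment (⊇): the Bézout identity exhibits 13 as an element of (130, 351), giving (13) ⊆ (130, 351). Containment (⊆): since 13 | 130 and 13 | 351 (130 = 13·10, 351 = 13·27), every Z-linear combination of 130 and 351 is divisible by 13, so (130, 351) ⊆ (13). Therefore (130, 351) = (13), d = 13.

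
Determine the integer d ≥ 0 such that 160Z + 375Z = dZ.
(160, 375) = (5); d = 5

In the PID Z, (a, b) is generated by gcd(a, b). Compute gcd(375, 160) with the extended Euclidean algorithm, tracking rows (r, s, t) with s·375 + t·160 = r:
  row A: (375, 1, 0)   [1·375 + 0·160 = 375]
  row B: (160, 0, 1)   [0·375 + 1·160 = 160]
  375 = 2·160 + 55   → row C = row A − 2·row B = (55, 1, −2)   [check: 1·375 − 2·160 = 55]
  160 = 2·55 + 50   → row D = row B − 2·row C = (50, −2, 5)   [check: −2·375 + 5·160 = 50]
  55 = 1·50 + 5   → row E = row C − 1·row D = (5, 3, −7)   [check: 3·375 − 7·160 = 5]
  50 = 10·5 + 0   → remainder 0, stop. gcd = 5 (last nonzero row E).
So gcd(160, 375) = 5, with Bézout identity 3·375 − 7·160 = 5. Containment (⊇): the Bézout identity exhibits 5 as an element of (160, 375), giving (5) ⊆ (160, 375). Containment (⊆): since 5 | 160 and 5 | 375 (160 = 5·32, 375 = 5·75), every Z-linear combination of 160 and 375 is divisible by 5, so (160, 375) ⊆ (5). Therefore (160, 375) = (5), d = 5.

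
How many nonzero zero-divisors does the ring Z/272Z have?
In Z/272Z each nonzero element is either a unit (gcd with 272 is 1) or a zero-divisor (gcd > 1). The number of units is φ(272): factorise 272 = 2^4 · 17, so φ(272) = (2^4 − 2^3) · (17 − 1) = 8 · 16 = 128. The nonzero elements number 272 − 1 = 271. Hence the nonzero zero-divisors number 271 − 128 = 143.

Final answer: Z/272Z has 143 nonzero zero-divisors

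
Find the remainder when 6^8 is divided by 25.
16

Use repeated squaring. Binary(8) = 1000. Walk through the bits of the exponent 8 left-to-right: at each bit after the leading one, square the running value, then multiply by 6 if the bit is 1 (always reducing mod 25):
  bit 1 = 1 (leading): start with 6.
  bit 2 = 0: square 6^2 = 36 ≡ 11 (mod 25).
  bit 3 = 0: square 11^2 = 121 ≡ 21 (mod 25).
  bit 4 = 0: square 21^2 = 441 ≡ 16 (mod 25).
Final value: 6^8 ≡ 16 (mod 25).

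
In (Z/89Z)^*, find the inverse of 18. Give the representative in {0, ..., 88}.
18^(−1) ≡ 5 (mod 89)

Apply the extended Euclidean algorithm to (89, 18), tracking rows (r, s, t) with s·89 + t·18 = r. Each division r_prev = q·r_cur + r_new produces the new row as (previous row) − q·(current row):
  row A: (89, 1, 0)   [1·89 + 0·18 = 89]
  row B: (18, 0, 1)   [0·89 + 1·18 = 18]
  89 = 4·18 + 17   → row C = row A − 4·row B = (17, 1, −4)   [check: 1·89 − 4·18 = 17]
  18 = 1·17 + 1   → row D = row B − 1·row C = (1, −1, 5)   [check: −1·89 + 5·18 = 1]
  17 = 17·1 + 0   → remainder 0, stop. gcd = 1 (last nonzero row D).
The gcd is 1, so 18 is invertible mod 89. The last nonzero row gives −1·89 + 5·18 = 1, so t = 5. So 18^(−1) ≡ 5 (mod 89). Verify: 18 · 5 = 90 ≡ 1 (mod 89). ✓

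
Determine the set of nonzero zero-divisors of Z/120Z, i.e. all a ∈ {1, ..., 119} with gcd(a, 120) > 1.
An element a ∈ Z/120Z (with a ≠ 0) is a zero-divisor iff gcd(a, 120) > 1 (because a is a unit precisely when gcd(a, n) = 1, and in Z/nZ every nonzero, non-unit element is a zero-divisor). Scan a = 1, ..., 119 and keep those with gcd(a, 120) > 1:
  gcd(2, 120) = 2, gcd(3, 120) = 3, gcd(4, 120) = 4, gcd(5, 120) = 5, gcd(6, 120) = 6, gcd(8, 120) = 8, gcd(9, 120) = 3, gcd(10, 120) = 10, gcd(12, 120) = 12, gcd(14, 120) = 2, gcd(15, 120) = 15, gcd(16, 120) = 8, gcd(18, 120) = 6, gcd(20, 120) = 20, gcd(21, 120) = 3, gcd(22, 120) = 2, gcd(24, 120) = 24, gcd(25, 120) = 5, gcd(26, 120) = 2, gcd(27, 120) = 3, gcd(28, 120) = 4, gcd(30, 120) = 30, gcd(32, 120) = 8, gcd(33, 120) = 3, gcd(34, 120) = 2, gcd(35, 120) = 5, gcd(36, 120) = 12, gcd(38, 120) = 2, gcd(39, 120) = 3, gcd(40, 120) = 40, gcd(42, 120) = 6, gcd(44, 120) = 4, gcd(45, 120) = 15, gcd(46, 120) = 2, gcd(48, 120) = 24, gcd(50, 120) = 10, gcd(51, 120) = 3, gcd(52, 120) = 4, gcd(54, 120) = 6, gcd(55, 120) = 5, gcd(56, 120) = 8, gcd(57, 120) = 3, gcd(58, 120) = 2, gcd(60, 120) = 60, gcd(62, 120) = 2, gcd(63, 120) = 3, gcd(64, 120) = 8, gcd(65, 120) = 5, gcd(66, 120) = 6, gcd(68, 120) = 4, gcd(69, 120) = 3, gcd(70, 120) = 10, gcd(72, 120) = 24, gcd(74, 120) = 2, gcd(75, 120) = 15, gcd(76, 120) = 4, gcd(78, 120) = 6, gcd(80, 120) = 40, gcd(81, 120) = 3, gcd(82, 120) = 2, gcd(84, 120) = 12, gcd(85, 120) = 5, gcd(86, 120) = 2, gcd(87, 120) = 3, gcd(88, 120) = 8, gcd(90, 120) = 30, gcd(92, 120) = 4, gcd(93, 120) = 3, gcd(94, 120) = 2, gcd(95, 120) = 5, gcd(96, 120) = 24, gcd(98, 120) = 2, gcd(99, 120) = 3, gcd(100, 120) = 20, gcd(102, 120) = 6, gcd(104, 120) = 8, gcd(105, 120) = 15, gcd(106, 120) = 2, gcd(108, 120) = 12, gcd(110, 120) = 10, gcd(111, 120) = 3, gcd(112, 120) = 8, gcd(114, 120) = 6, gcd(115, 120) = 5, gcd(116, 120) = 4, gcd(117, 120) = 3, gcd(118, 120) = 2.
All other a ∈ {1, ..., 119} have gcd(a, 120) = 1 and are units. So the nonzero zero-divisors are exactly the 87 values of a appearing in this scan.

Final answer: nonzero zero-divisors of Z/120Z = {2, 3, 4, 5, 6, 8, 9, 10, 12, 14, 15, 16, 18, 20, 21, 22, 24, 25, 26, 27, 28, 30, 32, 33, 34, 35, 36, 38, 39, 40, 42, 44, 45, 46, 48, 50, 51, 52, 54, 55, 56, 57, 58, 60, 62, 63, 64, 65, 66, 68, 69, 70, 72, 74, 75, 76, 78, 80, 81, 82, 84, 85, 86, 87, 88, 90, 92, 93, 94, 95, 96, 98, 99, 100, 102, 104, 105, 106, 108, 110, 111, 112, 114, 115, 116, 117, 118}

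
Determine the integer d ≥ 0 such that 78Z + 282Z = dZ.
In the PID Z, (a, b) is generated by gcd(a, b). Compute gcd(282, 78) with the extended Euclidean algorithm, tracking rows (r, s, t) with s·282 + t·78 = r:
  row A: (282, 1, 0)   [1·282 + 0·78 = 282]
  row B: (78, 0, 1)   [0·282 + 1·78 = 78]
  282 = 3·78 + 48   → row C = row A − 3·row B = (48, 1, −3)   [check: 1·282 − 3·78 = 48]
  78 = 1·48 + 30   → row D = row B − 1·row C = (30, −1, 4)   [check: −1·282 + 4·78 = 30]
  48 = 1·30 + 18   → row E = row C − 1·row D = (18, 2, −7)   [check: 2·282 − 7·78 = 18]
  30 = 1·18 + 12   → row F = row D − 1·row E = (12, −3, 11)   [check: −3·282 + 11·78 = 12]
  18 = 1·12 + 6   → row G = row E − 1·row F = (6, 5, −18)   [check: 5·282 − 18·78 = 6]
  12 = 2·6 + 0   → remainder 0, stop. gcd = 6 (last nonzero row G).
So gcd(78, 282) = 6, with Bézout identity 5·282 − 18·78 = 6. Containment (⊇): the Bézout identity exhibits 6 as an element of (78, 282), giving (6) ⊆ (78, 282). Containment (⊆): since 6 | 78 and 6 | 282 (78 = 6·13, 282 = 6·47), every Z-linear combination of 78 and 282 is divisible by 6, so (78, 282) ⊆ (6). Therefore (78, 282) = (6), d = 6.

Final answer: (78, 282) = (6); d = 6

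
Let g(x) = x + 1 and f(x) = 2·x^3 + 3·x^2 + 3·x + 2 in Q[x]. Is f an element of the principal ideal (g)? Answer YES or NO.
YES

In Q[x] the ideal (g) consists of all multiples of g, so f ∈ (g) iff g | f, i.e. iff the remainder of f on division by g is 0. Divide f by g (g is monic, so eliminate the leading term of the running remainder at each step):
  leading term 2·x^3: subtract (2·x^2)·g(x) = 2·x^3 + 2·x^2, leaving x^2 + 3·x + 2
  leading term x^2: subtract (x)·g(x) = x^2 + x, leaving 2·x + 2
  leading term 2·x: subtract (2)·g(x) = 2·x + 2, leaving 0
The remainder is 0, so f(x) = g(x) · h(x) with h(x) = 2·x^2 + x + 2. Hence g | f, i.e. f ∈ (g).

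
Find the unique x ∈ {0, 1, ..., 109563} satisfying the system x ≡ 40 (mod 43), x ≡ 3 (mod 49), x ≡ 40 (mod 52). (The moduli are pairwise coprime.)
x ≡ 71592 (mod 109564); the representative in [0, 109564) is 71592

The moduli 43, 49, 52 are pairwise coprime, so by the CRT there is a unique solution mod 43·49·52 = 109564.
Solve by successive substitution. Start with x ≡ 40 (mod 43).
  Combine with x ≡ 3 (mod 49): write x = 40 + 43·t and require 40 + 43·t ≡ 3 (mod 49), i.e. 43·t ≡ 3 − 40 ≡ 12 (mod 49). Since 43^(−1) ≡ 8 (mod 49), t ≡ 8·12 ≡ 47 (mod 49). So x ≡ 40 + 43·47 = 2061 (mod 2107).
  Combine with x ≡ 40 (mod 52): write x = 2061 + 2107·t and require 2061 + 2107·t ≡ 40 (mod 52), i.e. 2107·t ≡ 40 − 2061 ≡ 7 (mod 52). Since 2107^(−1) ≡ 27 (mod 52) (2107 ≡ 27 (mod 52)), t ≡ 27·7 ≡ 33 (mod 52). So x ≡ 2061 + 2107·33 = 71592 (mod 109564).
Unique solution in [0, 109564): x = 71592.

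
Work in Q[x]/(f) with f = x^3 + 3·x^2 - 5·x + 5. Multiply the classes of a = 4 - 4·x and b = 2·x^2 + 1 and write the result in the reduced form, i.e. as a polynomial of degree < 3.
First multiply in Q[x] without reducing: a · b = -8·x^3 + 8·x^2 - 4·x + 4. Now divide by f(x) = x^3 + 3·x^2 - 5·x + 5, eliminating the leading term at each step:
  leading term -8·x^3: subtract (-8)·f(x) = -8·x^3 - 24·x^2 + 40·x - 40, leaving 32·x^2 - 44·x + 44
The degree is now < 3, so this is the remainder. Hence a · b ≡ 32·x^2 - 44·x + 44 in Q[x]/(f).

Final answer: a · b ≡ 32·x^2 - 44·x + 44 (mod f(x))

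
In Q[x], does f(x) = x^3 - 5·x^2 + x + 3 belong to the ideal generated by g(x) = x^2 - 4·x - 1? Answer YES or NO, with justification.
NO

In Q[x] the ideal (g) consists of all multiples of g, so f ∈ (g) iff g | f, i.e. iff the remainder of f on division by g is 0. Divide f by g (g is monic, so eliminate the leading term of the running remainder at each step):
  leading term x^3: subtract (x)·g(x) = x^3 - 4·x^2 - x, leaving -x^2 + 2·x + 3
  leading term -x^2: subtract (-1)·g(x) = -x^2 + 4·x + 1, leaving 2 - 2·x
The remainder r(x) = 2 - 2·x ≠ 0 (and deg r < deg g), so g ∤ f, i.e. f ∉ (g).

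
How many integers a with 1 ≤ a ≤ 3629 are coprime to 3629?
3420

The number of a ∈ {1, ..., 3629} with gcd(a, 3629) = 1 is by definition Euler's totient φ(3629). φ is multiplicative, with φ(p^e) = p^e − p^(e−1). Factorise 3629 = 19 · 191. Then
  φ(3629) = (19 − 1) · (191 − 1) = 18 · 190 = 3420.
So there are 3420 such integers.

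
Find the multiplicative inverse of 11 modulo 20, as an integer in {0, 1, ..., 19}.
Apply the extended Euclidean algorithm to (20, 11), tracking rows (r, s, t) with s·20 + t·11 = r. Each division r_prev = q·r_cur + r_new produces the new row as (previous row) − q·(current row):
  row A: (20, 1, 0)   [1·20 + 0·11 = 20]
  row B: (11, 0, 1)   [0·20 + 1·11 = 11]
  20 = 1·11 + 9   → row C = row A − 1·row B = (9, 1, −1)   [check: 1·20 − 1·11 = 9]
  11 = 1·9 + 2   → row D = row B − 1·row C = (2, −1, 2)   [check: −1·20 + 2·11 = 2]
  9 = 4·2 + 1   → row E = row C − 4·row D = (1, 5, −9)   [check: 5·20 − 9·11 = 1]
  2 = 2·1 + 0   → remainder 0, stop. gcd = 1 (last nonzero row E).
The gcd is 1, so 11 is invertible mod 20. The last nonzero row gives 5·20 − 9·11 = 1, so t = −9. So 11^(−1) ≡ −9 ≡ 11 (mod 20). Verify: 11 · 11 = 121 ≡ 1 (mod 20). ✓

Final answer: 11^(−1) ≡ 11 (mod 20)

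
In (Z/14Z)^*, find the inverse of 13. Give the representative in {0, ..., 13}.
13^(−1) ≡ 13 (mod 14)

Apply the extended Euclidean algorithm to (14, 13), tracking rows (r, s, t) with s·14 + t·13 = r. Each division r_prev = q·r_cur + r_new produces the new row as (previous row) − q·(current row):
  row A: (14, 1, 0)   [1·14 + 0·13 = 14]
  row B: (13, 0, 1)   [0·14 + 1·13 = 13]
  14 = 1·13 + 1   → row C = row A − 1·row B = (1, 1, −1)   [check: 1·14 − 1·13 = 1]
  13 = 13·1 + 0   → remainder 0, stop. gcd = 1 (last nonzero row C).
The gcd is 1, so 13 is invertible mod 14. The last nonzero row gives 1·14 − 1·13 = 1, so t = −1. So 13^(−1) ≡ −1 ≡ 13 (mod 14). Verify: 13 · 13 = 169 ≡ 1 (mod 14). ✓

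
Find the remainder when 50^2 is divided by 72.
52

Use repeated squaring. Binary(2) = 10. Walk through the bits of the exponent 2 left-to-right: at each bit after the leading one, square the running value, then multiply by 50 if the bit is 1 (always reducing mod 72):
  bit 1 = 1 (leading): start with 50.
  bit 2 = 0: square 50^2 = 2500 ≡ 52 (mod 72).
Final value: 50^2 ≡ 52 (mod 72).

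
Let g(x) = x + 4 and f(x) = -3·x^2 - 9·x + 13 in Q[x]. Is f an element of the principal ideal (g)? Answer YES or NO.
NO

In Q[x] the ideal (g) consists of all multiples of g, so f ∈ (g) iff g | f, i.e. iff the remainder of f on division by g is 0. Divide f by g (g is monic, so eliminate the leading term of the running remainder at each step):
  leading term -3·x^2: subtract (-3·x)·g(x) = -3·x^2 - 12·x, leaving 3·x + 13
  leading term 3·x: subtract (3)·g(x) = 3·x + 12, leaving 1
The remainder r(x) = 1 ≠ 0 (and deg r < deg g), so g ∤ f, i.e. f ∉ (g).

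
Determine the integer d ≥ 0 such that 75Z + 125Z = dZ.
In the PID Z, (a, b) is generated by gcd(a, b). Compute gcd(125, 75) with the extended Euclidean algorithm, tracking rows (r, s, t) with s·125 + t·75 = r:
  row A: (125, 1, 0)   [1·125 + 0·75 = 125]
  row B: (75, 0, 1)   [0·125 + 1·75 = 75]
  125 = 1·75 + 50   → row C = row A − 1·row B = (50, 1, −1)   [check: 1·125 − 1·75 = 50]
  75 = 1·50 + 25   → row D = row B − 1·row C = (25, −1, 2)   [check: −1·125 + 2·75 = 25]
  50 = 2·25 + 0   → remainder 0, stop. gcd = 25 (last nonzero row D).
So gcd(75, 125) = 25, with Bézout identity −1·125 + 2·75 = 25. Containment (⊇): the Bézout identity exhibits 25 as an element of (75, 125), giving (25) ⊆ (75, 125). Containment (⊆): since 25 | 75 and 25 | 125 (75 = 25·3, 125 = 25·5), every Z-linear combination of 75 and 125 is divisible by 25, so (75, 125) ⊆ (25). Therefore (75, 125) = (25), d = 25.

Final answer: (75, 125) = (25); d = 25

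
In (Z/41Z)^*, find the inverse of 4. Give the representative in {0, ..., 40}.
4^(−1) ≡ 31 (mod 41)

Apply the extended Euclidean algorithm to (41, 4), tracking rows (r, s, t) with s·41 + t·4 = r. Each division r_prev = q·r_cur + r_new produces the new row as (previous row) − q·(current row):
  row A: (41, 1, 0)   [1·41 + 0·4 = 41]
  row B: (4, 0, 1)   [0·41 + 1·4 = 4]
  41 = 10·4 + 1   → row C = row A − 10·row B = (1, 1, −10)   [check: 1·41 − 10·4 = 1]
  4 = 4·1 + 0   → remainder 0, stop. gcd = 1 (last nonzero row C).
The gcd is 1, so 4 is invertible mod 41. The last nonzero row gives 1·41 − 10·4 = 1, so t = −10. So 4^(−1) ≡ −10 ≡ 31 (mod 41). Verify: 4 · 31 = 124 ≡ 1 (mod 41). ✓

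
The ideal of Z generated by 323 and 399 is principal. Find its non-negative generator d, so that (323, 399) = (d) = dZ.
(323, 399) = (19); d = 19

In the PID Z, (a, b) is generated by gcd(a, b). Compute gcd(399, 323) with the extended Euclidean algorithm, tracking rows (r, s, t) with s·399 + t·323 = r:
  row A: (399, 1, 0)   [1·399 + 0·323 = 399]
  row B: (323, 0, 1)   [0·399 + 1·323 = 323]
  399 = 1·323 + 76   → row C = row A − 1·row B = (76, 1, −1)   [check: 1·399 − 1·323 = 76]
  323 = 4·76 + 19   → row D = row B − 4·row C = (19, −4, 5)   [check: −4·399 + 5·323 = 19]
  76 = 4·19 + 0   → remainder 0, stop. gcd = 19 (last nonzero row D).
So gcd(323, 399) = 19, with Bézout identity −4·399 + 5·323 = 19. Containment (⊇): the Bézout identity exhibits 19 as an element of (323, 399), giving (19) ⊆ (323, 399). Containment (⊆): since 19 | 323 and 19 | 399 (323 = 19·17, 399 = 19·21), every Z-linear combination of 323 and 399 is divisible by 19, so (323, 399) ⊆ (19). Therefore (323, 399) = (19), d = 19.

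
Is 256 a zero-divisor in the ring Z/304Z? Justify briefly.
gcd(256, 304) = 16 > 1, so 256 is not a unit in Z/304Z. In Z/nZ every nonzero non-unit is a zero-divisor: explicitly, take b = 304/gcd = 19 ≠ 0 (mod 304); then 256·19 = 4864 = 16·304, i.e. 256·19 ≡ 0 (mod 304). So 256 is a zero-divisor.

Final answer: YES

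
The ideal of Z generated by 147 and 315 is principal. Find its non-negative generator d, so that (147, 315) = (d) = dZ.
(147, 315) = (21); d = 21

In the PID Z, (a, b) is generated by gcd(a, b). Compute gcd(315, 147) with the extended Euclidean algorithm, tracking rows (r, s, t) with s·315 + t·147 = r:
  row A: (315, 1, 0)   [1·315 + 0·147 = 315]
  row B: (147, 0, 1)   [0·315 + 1·147 = 147]
  315 = 2·147 + 21   → row C = row A − 2·row B = (21, 1, −2)   [check: 1·315 − 2·147 = 21]
  147 = 7·21 + 0   → remainder 0, stop. gcd = 21 (last nonzero row C).
So gcd(147, 315) = 21, with Bézout identity 1·315 − 2·147 = 21. Containment (⊇): the Bézout identity exhibits 21 as an element of (147, 315), giving (21) ⊆ (147, 315). Containment (⊆): since 21 | 147 and 21 | 315 (147 = 21·7, 315 = 21·15), every Z-linear combination of 147 and 315 is divisible by 21, so (147, 315) ⊆ (21). Therefore (147, 315) = (21), d = 21.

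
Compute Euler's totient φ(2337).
φ is multiplicative, with φ(p^e) = p^e − p^(e−1). Factorise 2337 = 3 · 19 · 41. Then
  φ(2337) = (3 − 1) · (19 − 1) · (41 − 1) = 2 · 18 · 40 = 1440.

Final answer: φ(2337) = 1440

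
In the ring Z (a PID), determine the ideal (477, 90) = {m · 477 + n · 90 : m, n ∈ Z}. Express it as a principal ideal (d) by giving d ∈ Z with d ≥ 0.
(477, 90) = (9); d = 9

In the PID Z, (a, b) is generated by gcd(a, b). Compute gcd(477, 90) with the extended Euclidean algorithm, tracking rows (r, s, t) with s·477 + t·90 = r:
  row A: (477, 1, 0)   [1·477 + 0·90 = 477]
  row B: (90, 0, 1)   [0·477 + 1·90 = 90]
  477 = 5·90 + 27   → row C = row A − 5·row B = (27, 1, −5)   [check: 1·477 − 5·90 = 27]
  90 = 3·27 + 9   → row D = row B − 3·row C = (9, −3, 16)   [check: −3·477 + 16·90 = 9]
  27 = 3·9 + 0   → remainder 0, stop. gcd = 9 (last nonzero row D).
So gcd(477, 90) = 9, with Bézout identity −3·477 + 16·90 = 9. Containment (⊇): the Bézout identity exhibits 9 as an element of (477, 90), giving (9) ⊆ (477, 90). Containment (⊆): since 9 | 477 and 9 | 90 (477 = 9·53, 90 = 9·10), every Z-linear combination of 477 and 90 is divisible by 9, so (477, 90) ⊆ (9). Therefore (477, 90) = (9), d = 9.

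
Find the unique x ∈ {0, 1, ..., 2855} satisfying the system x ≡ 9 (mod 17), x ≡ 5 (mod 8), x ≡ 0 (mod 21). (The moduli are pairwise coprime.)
x ≡ 1029 (mod 2856); the representative in [0, 2856) is 1029

The moduli 17, 8, 21 are pairwise coprime, so by the CRT there is a unique solution mod 17·8·21 = 2856.
Solve by successive substitution. Start with x ≡ 9 (mod 17).
  Combine with x ≡ 5 (mod 8): write x = 9 + 17·t and require 9 + 17·t ≡ 5 (mod 8), i.e. 17·t ≡ 5 − 9 ≡ 4 (mod 8). Since 17^(−1) ≡ 1 (mod 8) (17 ≡ 1 (mod 8)), t ≡ 1·4 ≡ 4 (mod 8). So x ≡ 9 + 17·4 = 77 (mod 136).
  Combine with x ≡ 0 (mod 21): write x = 77 + 136·t and require 77 + 136·t ≡ 0 (mod 21), i.e. 136·t ≡ 0 − 77 ≡ 7 (mod 21). Since 136^(−1) ≡ 19 (mod 21) (136 ≡ 10 (mod 21)), t ≡ 19·7 ≡ 7 (mod 21). So x ≡ 77 + 136·7 = 1029 (mod 2856).
Unique solution in [0, 2856): x = 1029.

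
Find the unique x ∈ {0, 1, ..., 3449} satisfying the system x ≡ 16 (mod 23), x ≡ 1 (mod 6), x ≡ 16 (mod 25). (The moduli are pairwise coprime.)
x ≡ 1741 (mod 3450); the representative in [0, 3450) is 1741

The moduli 23, 6, 25 are pairwise coprime, so by the CRT there is a unique solution mod 23·6·25 = 3450.
Solve by successive substitution. Start with x ≡ 16 (mod 23).
  Combine with x ≡ 1 (mod 6): write x = 16 + 23·t and require 16 + 23·t ≡ 1 (mod 6), i.e. 23·t ≡ 1 − 16 ≡ 3 (mod 6). Since 23^(−1) ≡ 5 (mod 6) (23 ≡ 5 (mod 6)), t ≡ 5·3 ≡ 3 (mod 6). So x ≡ 16 + 23·3 = 85 (mod 138).
  Combine with x ≡ 16 (mod 25): write x = 85 + 138·t and require 85 + 138·t ≡ 16 (mod 25), i.e. 138·t ≡ 16 − 85 ≡ 6 (mod 25). Since 138^(−1) ≡ 2 (mod 25) (138 ≡ 13 (mod 25)), t ≡ 2·6 ≡ 12 (mod 25). So x ≡ 85 + 138·12 = 1741 (mod 3450).
Unique solution in [0, 3450): x = 1741.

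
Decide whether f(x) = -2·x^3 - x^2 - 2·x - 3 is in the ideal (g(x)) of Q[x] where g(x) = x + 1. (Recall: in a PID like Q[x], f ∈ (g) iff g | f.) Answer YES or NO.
YES

In Q[x] the ideal (g) consists of all multiples of g, so f ∈ (g) iff g | f, i.e. iff the remainder of f on division by g is 0. Divide f by g (g is monic, so eliminate the leading term of the running remainder at each step):
  leading term -2·x^3: subtract (-2·x^2)·g(x) = -2·x^3 - 2·x^2, leaving x^2 - 2·x - 3
  leading term x^2: subtract (x)·g(x) = x^2 + x, leaving -3·x - 3
  leading term -3·x: subtract (-3)·g(x) = -3·x - 3, leaving 0
The remainder is 0, so f(x) = g(x) · h(x) with h(x) = -2·x^2 + x - 3. Hence g | f, i.e. f ∈ (g).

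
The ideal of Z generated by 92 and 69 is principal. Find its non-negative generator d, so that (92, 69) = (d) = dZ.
In the PID Z, (a, b) is generated by gcd(a, b). Compute gcd(92, 69) with the extended Euclidean algorithm, tracking rows (r, s, t) with s·92 + t·69 = r:
  row A: (92, 1, 0)   [1·92 + 0·69 = 92]
  row B: (69, 0, 1)   [0·92 + 1·69 = 69]
  92 = 1·69 + 23   → row C = row A − 1·row B = (23, 1, −1)   [check: 1·92 − 1·69 = 23]
  69 = 3·23 + 0   → remainder 0, stop. gcd = 23 (last nonzero row C).
So gcd(92, 69) = 23, with Bézout identity 1·92 − 1·69 = 23. Containment (⊇): the Bézout identity exhibits 23 as an element of (92, 69), giving (23) ⊆ (92, 69). Containment (⊆): since 23 | 92 and 23 | 69 (92 = 23·4, 69 = 23·3), every Z-linear combination of 92 and 69 is divisible by 23, so (92, 69) ⊆ (23). Therefore (92, 69) = (23), d = 23.

Final answer: (92, 69) = (23); d = 23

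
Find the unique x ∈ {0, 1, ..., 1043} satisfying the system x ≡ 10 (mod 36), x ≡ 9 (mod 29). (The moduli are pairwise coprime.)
x ≡ 154 (mod 1044); the representative in [0, 1044) is 154

The moduli 36, 29 are pairwise coprime, so by the CRT there is a unique solution mod 36·29 = 1044.
Solve by successive substitution. Start with x ≡ 10 (mod 36).
  Combine with x ≡ 9 (mod 29): write x = 10 + 36·t and require 10 + 36·t ≡ 9 (mod 29), i.e. 36·t ≡ 9 − 10 ≡ 28 (mod 29). Since 36^(−1) ≡ 25 (mod 29) (36 ≡ 7 (mod 29)), t ≡ 25·28 ≡ 4 (mod 29). So x ≡ 10 + 36·4 = 154 (mod 1044).
Unique solution in [0, 1044): x = 154.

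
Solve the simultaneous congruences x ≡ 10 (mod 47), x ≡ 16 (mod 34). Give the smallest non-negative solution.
x ≡ 1138 (mod 1598); the representative in [0, 1598) is 1138

The moduli 47, 34 are pairwise coprime, so by the CRT there is a unique solution mod 47·34 = 1598.
Solve by successive substitution. Start with x ≡ 10 (mod 47).
  Combine with x ≡ 16 (mod 34): write x = 10 + 47·t and require 10 + 47·t ≡ 16 (mod 34), i.e. 47·t ≡ 16 − 10 ≡ 6 (mod 34). Since 47^(−1) ≡ 21 (mod 34) (47 ≡ 13 (mod 34)), t ≡ 21·6 ≡ 24 (mod 34). So x ≡ 10 + 47·24 = 1138 (mod 1598).
Unique solution in [0, 1598): x = 1138.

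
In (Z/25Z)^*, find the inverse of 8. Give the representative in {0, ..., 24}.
8^(−1) ≡ 22 (mod 25)

Apply the extended Euclidean algorithm to (25, 8), tracking rows (r, s, t) with s·25 + t·8 = r. Each division r_prev = q·r_cur + r_new produces the new row as (previous row) − q·(current row):
  row A: (25, 1, 0)   [1·25 + 0·8 = 25]
  row B: (8, 0, 1)   [0·25 + 1·8 = 8]
  25 = 3·8 + 1   → row C = row A − 3·row B = (1, 1, −3)   [check: 1·25 − 3·8 = 1]
  8 = 8·1 + 0   → remainder 0, stop. gcd = 1 (last nonzero row C).
The gcd is 1, so 8 is invertible mod 25. The last nonzero row gives 1·25 − 3·8 = 1, so t = −3. So 8^(−1) ≡ −3 ≡ 22 (mod 25). Verify: 8 · 22 = 176 ≡ 1 (mod 25). ✓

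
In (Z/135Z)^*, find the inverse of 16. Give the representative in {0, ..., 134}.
16^(−1) ≡ 76 (mod 135)

Apply the extended Euclidean algorithm to (135, 16), tracking rows (r, s, t) with s·135 + t·16 = r. Each division r_prev = q·r_cur + r_new produces the new row as (previous row) − q·(current row):
  row A: (135, 1, 0)   [1·135 + 0·16 = 135]
  row B: (16, 0, 1)   [0·135 + 1·16 = 16]
  135 = 8·16 + 7   → row C = row A − 8·row B = (7, 1, −8)   [check: 1·135 − 8·16 = 7]
  16 = 2·7 + 2   → row D = row B − 2·row C = (2, −2, 17)   [check: −2·135 + 17·16 = 2]
  7 = 3·2 + 1   → row E = row C − 3·row D = (1, 7, −59)   [check: 7·135 − 59·16 = 1]
  2 = 2·1 + 0   → remainder 0, stop. gcd = 1 (last nonzero row E).
The gcd is 1, so 16 is invertible mod 135. The last nonzero row gives 7·135 − 59·16 = 1, so t = −59. So 16^(−1) ≡ −59 ≡ 76 (mod 135). Verify: 16 · 76 = 1216 ≡ 1 (mod 135). ✓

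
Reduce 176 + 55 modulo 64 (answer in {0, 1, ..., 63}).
Reduce the summands first: 176 ≡ 48 (mod 64), so 176 + 55 ≡ 48 + 55 (mod 64). 48 + 55 = 103; 103 = 1·64 + 39, so (176 + 55) mod 64 = 39.

Final answer: 39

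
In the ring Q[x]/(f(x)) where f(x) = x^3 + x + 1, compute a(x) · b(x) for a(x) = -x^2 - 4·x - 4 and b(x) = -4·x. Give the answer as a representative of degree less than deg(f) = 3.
First multiply in Q[x] without reducing: a · b = 4·x^3 + 16·x^2 + 16·x. Now divide by f(x) = x^3 + x + 1, eliminating the leading term at each step:
  leading term 4·x^3: subtract (4)·f(x) = 4·x^3 + 4·x + 4, leaving 16·x^2 + 12·x - 4
The degree is now < 3, so this is the remainder. Hence a · b ≡ 16·x^2 + 12·x - 4 in Q[x]/(f).

Final answer: a · b ≡ 16·x^2 + 12·x - 4 (mod f(x))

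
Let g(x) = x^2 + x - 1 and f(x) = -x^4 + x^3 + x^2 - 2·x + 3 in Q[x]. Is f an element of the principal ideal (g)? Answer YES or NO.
NO

In Q[x] the ideal (g) consists of all multiples of g, so f ∈ (g) iff g | f, i.e. iff the remainder of f on division by g is 0. Divide f by g (g is monic, so eliminate the leading term of the running remainder at each step):
  leading term -x^4: subtract (-x^2)·g(x) = -x^4 - x^3 + x^2, leaving 2·x^3 - 2·x + 3
  leading term 2·x^3: subtract (2·x)·g(x) = 2·x^3 + 2·x^2 - 2·x, leaving 3 - 2·x^2
  leading term -2·x^2: subtract (-2)·g(x) = -2·x^2 - 2·x + 2, leaving 2·x + 1
The remainder r(x) = 2·x + 1 ≠ 0 (and deg r < deg g), so g ∤ f, i.e. f ∉ (g).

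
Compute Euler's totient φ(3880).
φ is multiplicative, with φ(p^e) = p^e − p^(e−1). Factorise 3880 = 2^3 · 5 · 97. Then
  φ(3880) = (2^3 − 2^2) · (5 − 1) · (97 − 1) = 4 · 4 · 96 = 1536.

Final answer: φ(3880) = 1536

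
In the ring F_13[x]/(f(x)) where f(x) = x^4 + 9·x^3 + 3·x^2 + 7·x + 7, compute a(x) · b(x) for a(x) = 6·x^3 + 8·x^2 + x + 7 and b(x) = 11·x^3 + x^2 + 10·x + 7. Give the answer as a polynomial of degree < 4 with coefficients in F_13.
Multiply as integer polynomials: a · b = 66·x^6 + 94·x^5 + 79·x^4 + 200·x^3 + 73·x^2 + 77·x + 49. Reducing coefficients mod 13: a · b ≡ x^6 + 3·x^5 + x^4 + 5·x^3 + 8·x^2 + 12·x + 10. Now divide by f(x) = x^4 + 9·x^3 + 3·x^2 + 7·x + 7 in F_13[x], eliminating the leading term at each step:
  leading term x^6: subtract (x^2)·f(x) = x^6 + 9·x^5 + 3·x^4 + 7·x^3 + 7·x^2, leaving 7·x^5 + 11·x^4 + 11·x^3 + x^2 + 12·x + 10 (coefficients mod 13)
  leading term 7·x^5: subtract (7·x)·f(x) = 7·x^5 + 11·x^4 + 8·x^3 + 10·x^2 + 10·x, leaving 3·x^3 + 4·x^2 + 2·x + 10 (coefficients mod 13)
The degree is now < 4, so this is the remainder. Hence a · b ≡ 3·x^3 + 4·x^2 + 2·x + 10 in F_13[x]/(f).

Final answer: a · b ≡ 3·x^3 + 4·x^2 + 2·x + 10 (mod f(x))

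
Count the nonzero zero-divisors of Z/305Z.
Z/305Z has 64 nonzero zero-divisors

In Z/305Z each nonzero element is either a unit (gcd with 305 is 1) or a zero-divisor (gcd > 1). The number of units is φ(305): factorise 305 = 5 · 61, so φ(305) = (5 − 1) · (61 − 1) = 4 · 60 = 240. The nonzero elements number 305 − 1 = 304. Hence the nonzero zero-divisors number 304 − 240 = 64.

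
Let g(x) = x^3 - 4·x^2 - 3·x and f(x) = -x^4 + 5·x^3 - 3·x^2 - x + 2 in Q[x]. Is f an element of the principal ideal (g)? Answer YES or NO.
In Q[x] the ideal (g) consists of all multiples of g, so f ∈ (g) iff g | f, i.e. iff the remainder of f on division by g is 0. Divide f by g (g is monic, so eliminate the leading term of the running remainder at each step):
  leading term -x^4: subtract (-x)·g(x) = -x^4 + 4·x^3 + 3·x^2, leaving x^3 - 6·x^2 - x + 2
  leading term x^3: subtract (1)·g(x) = x^3 - 4·x^2 - 3·x, leaving -2·x^2 + 2·x + 2
The remainder r(x) = -2·x^2 + 2·x + 2 ≠ 0 (and deg r < deg g), so g ∤ f, i.e. f ∉ (g).

Final answer: NO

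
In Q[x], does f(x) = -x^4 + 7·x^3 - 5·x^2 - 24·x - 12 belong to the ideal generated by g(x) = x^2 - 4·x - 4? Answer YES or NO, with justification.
YES

In Q[x] the ideal (g) consists of all multiples of g, so f ∈ (g) iff g | f, i.e. iff the remainder of f on division by g is 0. Divide f by g (g is monic, so eliminate the leading term of the running remainder at each step):
  leading term -x^4: subtract (-x^2)·g(x) = -x^4 + 4·x^3 + 4·x^2, leaving 3·x^3 - 9·x^2 - 24·x - 12
  leading term 3·x^3: subtract (3·x)·g(x) = 3·x^3 - 12·x^2 - 12·x, leaving 3·x^2 - 12·x - 12
  leading term 3·x^2: subtract (3)·g(x) = 3·x^2 - 12·x - 12, leaving 0
The remainder is 0, so f(x) = g(x) · h(x) with h(x) = -x^2 + 3·x + 3. Hence g | f, i.e. f ∈ (g).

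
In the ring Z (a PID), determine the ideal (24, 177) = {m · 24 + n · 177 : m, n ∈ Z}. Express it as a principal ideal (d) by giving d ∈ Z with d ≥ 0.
(24, 177) = (3); d = 3

In the PID Z, (a, b) is generated by gcd(a, b). Compute gcd(177, 24) with the extended Euclidean algorithm, tracking rows (r, s, t) with s·177 + t·24 = r:
  row A: (177, 1, 0)   [1·177 + 0·24 = 177]
  row B: (24, 0, 1)   [0·177 + 1·24 = 24]
  177 = 7·24 + 9   → row C = row A − 7·row B = (9, 1, −7)   [check: 1·177 − 7·24 = 9]
  24 = 2·9 + 6   → row D = row B − 2·row C = (6, −2, 15)   [check: −2·177 + 15·24 = 6]
  9 = 1·6 + 3   → row E = row C − 1·row D = (3, 3, −22)   [check: 3·177 − 22·24 = 3]
  6 = 2·3 + 0   → remainder 0, stop. gcd = 3 (last nonzero row E).
So gcd(24, 177) = 3, with Bézout identity 3·177 − 22·24 = 3. Containment (⊇): the Bézout identity exhibits 3 as an element of (24, 177), giving (3) ⊆ (24, 177). Containment (⊆): since 3 | 24 and 3 | 177 (24 = 3·8, 177 = 3·59), every Z-linear combination of 24 and 177 is divisible by 3, so (24, 177) ⊆ (3). Therefore (24, 177) = (3), d = 3.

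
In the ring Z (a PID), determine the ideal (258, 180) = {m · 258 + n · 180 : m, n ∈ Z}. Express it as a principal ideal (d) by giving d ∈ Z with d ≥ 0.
(258, 180) = (6); d = 6

In the PID Z, (a, b) is generated by gcd(a, b). Compute gcd(258, 180) with the extended Euclidean algorithm, tracking rows (r, s, t) with s·258 + t·180 = r:
  row A: (258, 1, 0)   [1·258 + 0·180 = 258]
  row B: (180, 0, 1)   [0·258 + 1·180 = 180]
  258 = 1·180 + 78   → row C = row A − 1·row B = (78, 1, −1)   [check: 1·258 − 1·180 = 78]
  180 = 2·78 + 24   → row D = row B − 2·row C = (24, −2, 3)   [check: −2·258 + 3·180 = 24]
  78 = 3·24 + 6   → row E = row C − 3·row D = (6, 7, −10)   [check: 7·258 − 10·180 = 6]
  24 = 4·6 + 0   → remainder 0, stop. gcd = 6 (last nonzero row E).
So gcd(258, 180) = 6, with Bézout identity 7·258 − 10·180 = 6. Containment (⊇): the Bézout identity exhibits 6 as an element of (258, 180), giving (6) ⊆ (258, 180). Containment (⊆): since 6 | 258 and 6 | 180 (258 = 6·43, 180 = 6·30), every Z-linear combination of 258 and 180 is divisible by 6, so (258, 180) ⊆ (6). Therefore (258, 180) = (6), d = 6.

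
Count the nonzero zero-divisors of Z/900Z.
Z/900Z has 659 nonzero zero-divisors

In Z/900Z each nonzero element is either a unit (gcd with 900 is 1) or a zero-divisor (gcd > 1). The number of units is φ(900): factorise 900 = 2^2 · 3^2 · 5^2, so φ(900) = (2^2 − 2^1) · (3^2 − 3^1) · (5^2 − 5^1) = 2 · 6 · 20 = 240. The nonzero elements number 900 − 1 = 899. Hence the nonzero zero-divisors number 899 − 240 = 659.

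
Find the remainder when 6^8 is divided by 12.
0

Use repeated squaring. Binary(8) = 1000. Walk through the bits of the exponent 8 left-to-right: at each bit after the leading one, square the running value, then multiply by 6 if the bit is 1 (always reducing mod 12):
  bit 1 = 1 (leading): start with 6.
  bit 2 = 0: square 6^2 = 36 ≡ 0 (mod 12).
  bit 3 = 0: square 0^2 = 0 (mod 12).
  bit 4 = 0: square 0^2 = 0 (mod 12).
Final value: 6^8 ≡ 0 (mod 12).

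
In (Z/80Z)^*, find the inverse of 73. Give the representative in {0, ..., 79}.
73^(−1) ≡ 57 (mod 80)

Apply the extended Euclidean algorithm to (80, 73), tracking rows (r, s, t) with s·80 + t·73 = r. Each division r_prev = q·r_cur + r_new produces the new row as (previous row) − q·(current row):
  row A: (80, 1, 0)   [1·80 + 0·73 = 80]
  row B: (73, 0, 1)   [0·80 + 1·73 = 73]
  80 = 1·73 + 7   → row C = row A − 1·row B = (7, 1, −1)   [check: 1·80 − 1·73 = 7]
  73 = 10·7 + 3   → row D = row B − 10·row C = (3, −10, 11)   [check: −10·80 + 11·73 = 3]
  7 = 2·3 + 1   → row E = row C − 2·row D = (1, 21, −23)   [check: 21·80 − 23·73 = 1]
  3 = 3·1 + 0   → remainder 0, stop. gcd = 1 (last nonzero row E).
The gcd is 1, so 73 is invertible mod 80. The last nonzero row gives 21·80 − 23·73 = 1, so t = −23. So 73^(−1) ≡ −23 ≡ 57 (mod 80). Verify: 73 · 57 = 4161 ≡ 1 (mod 80). ✓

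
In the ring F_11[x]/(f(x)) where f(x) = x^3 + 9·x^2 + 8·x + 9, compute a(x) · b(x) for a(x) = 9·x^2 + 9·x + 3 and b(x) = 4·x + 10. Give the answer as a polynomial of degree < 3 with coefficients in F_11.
a · b ≡ x + 3 (mod f(x))

Multiply as integer polynomials: a · b = 36·x^3 + 126·x^2 + 102·x + 30. Reducing coefficients mod 11: a · b ≡ 3·x^3 + 5·x^2 + 3·x + 8. Now divide by f(x) = x^3 + 9·x^2 + 8·x + 9 in F_11[x], eliminating the leading term at each step:
  leading term 3·x^3: subtract (3)·f(x) = 3·x^3 + 5·x^2 + 2·x + 5, leaving x + 3 (coefficients mod 11)
The degree is now < 3, so this is the remainder. Hence a · b ≡ x + 3 in F_11[x]/(f).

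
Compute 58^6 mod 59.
1

Use repeated squaring. Binary(6) = 110. Walk through the bits of the exponent 6 left-to-right: at each bit after the leading one, square the running value, then multiply by 58 if the bit is 1 (always reducing mod 59):
  bit 1 = 1 (leading): start with 58.
  bit 2 = 1: square 58^2 = 3364 ≡ 1; bit is 1, so multiply 1·58 = 58 (mod 59).
  bit 3 = 0: square 58^2 = 3364 ≡ 1 (mod 59).
Final value: 58^6 ≡ 1 (mod 59).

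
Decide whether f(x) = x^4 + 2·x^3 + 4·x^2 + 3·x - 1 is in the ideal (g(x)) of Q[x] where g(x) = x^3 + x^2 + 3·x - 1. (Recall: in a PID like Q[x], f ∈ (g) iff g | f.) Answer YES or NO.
NO

In Q[x] the ideal (g) consists of all multiples of g, so f ∈ (g) iff g | f, i.e. iff the remainder of f on division by g is 0. Divide f by g (g is monic, so eliminate the leading term of the running remainder at each step):
  leading term x^4: subtract (x)·g(x) = x^4 + x^3 + 3·x^2 - x, leaving x^3 + x^2 + 4·x - 1
  leading term x^3: subtract (1)·g(x) = x^3 + x^2 + 3·x - 1, leaving x
The remainder r(x) = x ≠ 0 (and deg r < deg g), so g ∤ f, i.e. f ∉ (g).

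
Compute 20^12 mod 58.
Use repeated squaring. Binary(12) = 1100. Walk through the bits of the exponent 12 left-to-right: at each bit after the leading one, square the running value, then multiply by 20 if the bit is 1 (always reducing mod 58):
  bit 1 = 1 (leading): start with 20.
  bit 2 = 1: square 20^2 = 400 ≡ 52; bit is 1, so multiply 52·20 = 1040 ≡ 54 (mod 58).
  bit 3 = 0: square 54^2 = 2916 ≡ 16 (mod 58).
  bit 4 = 0: square 16^2 = 256 ≡ 24 (mod 58).
Final value: 20^12 ≡ 24 (mod 58).

Final answer: 24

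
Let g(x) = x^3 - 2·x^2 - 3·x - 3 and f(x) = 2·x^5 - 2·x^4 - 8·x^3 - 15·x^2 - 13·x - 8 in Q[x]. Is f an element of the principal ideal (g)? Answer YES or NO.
In Q[x] the ideal (g) consists of all multiples of g, so f ∈ (g) iff g | f, i.e. iff the remainder of f on division by g is 0. Divide f by g (g is monic, so eliminate the leading term of the running remainder at each step):
  leading term 2·x^5: subtract (2·x^2)·g(x) = 2·x^5 - 4·x^4 - 6·x^3 - 6·x^2, leaving 2·x^4 - 2·x^3 - 9·x^2 - 13·x - 8
  leading term 2·x^4: subtract (2·x)·g(x) = 2·x^4 - 4·x^3 - 6·x^2 - 6·x, leaving 2·x^3 - 3·x^2 - 7·x - 8
  leading term 2·x^3: subtract (2)·g(x) = 2·x^3 - 4·x^2 - 6·x - 6, leaving x^2 - x - 2
The remainder r(x) = x^2 - x - 2 ≠ 0 (and deg r < deg g), so g ∤ f, i.e. f ∉ (g).

Final answer: NO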